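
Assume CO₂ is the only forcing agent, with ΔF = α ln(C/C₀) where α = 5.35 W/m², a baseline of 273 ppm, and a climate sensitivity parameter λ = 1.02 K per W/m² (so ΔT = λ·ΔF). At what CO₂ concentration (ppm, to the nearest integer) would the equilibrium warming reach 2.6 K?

C ≈ 440 ppm

Required forcing: ΔF = ΔT/λ = 2.6/1.02 = 2.5490 W/m².
Then ln(C/273) = ΔF/5.35 = 2.5490/5.35 = 0.47645.
So C = 273 × e^0.47645 = 273 × 1.61035 = 439.63 ppm.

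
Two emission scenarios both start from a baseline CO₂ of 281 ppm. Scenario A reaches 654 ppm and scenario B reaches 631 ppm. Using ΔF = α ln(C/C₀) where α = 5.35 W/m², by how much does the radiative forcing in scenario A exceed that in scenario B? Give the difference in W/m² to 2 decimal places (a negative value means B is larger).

ΔF_A = 5.35 ln(654/281) = 5.35 × 0.84475 = 4.5194 W/m².
ΔF_B = 5.35 ln(631/281) = 5.35 × 0.80895 = 4.3279 W/m².
Difference: 4.5194 − 4.3279 = 0.1915 W/m².
(Equivalently, ΔF_A − ΔF_B = 5.35 ln(654/631) = 5.35 × 0.03580 = 0.1915 W/m².)

ΔF_A − ΔF_B = 0.19 W/m²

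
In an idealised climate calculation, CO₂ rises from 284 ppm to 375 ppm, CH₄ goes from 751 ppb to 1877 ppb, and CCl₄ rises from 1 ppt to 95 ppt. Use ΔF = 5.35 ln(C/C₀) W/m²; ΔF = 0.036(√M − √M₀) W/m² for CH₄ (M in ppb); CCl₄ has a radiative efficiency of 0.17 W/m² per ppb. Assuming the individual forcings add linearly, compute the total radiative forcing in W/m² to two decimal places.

CO₂: 5.35 × ln(375/284) = 5.35 × ln(1.32042) = 5.35 × 0.27795 = 1.4870 W/m².
CH₄: 0.036 × (√1877 − √751) = 0.036 × (43.3244 − 27.4044) = 0.036 × 15.9200 = 0.5731 W/m².
CCl₄: Δ = 95 − 1 = 94 ppt = 0.094 ppb; ΔF = 0.17 × 0.094 = 0.0160 W/m².
Total ΔF = 1.4870 + 0.5731 + 0.0160 = 2.0761 W/m².

ΔF = 2.08 W/m²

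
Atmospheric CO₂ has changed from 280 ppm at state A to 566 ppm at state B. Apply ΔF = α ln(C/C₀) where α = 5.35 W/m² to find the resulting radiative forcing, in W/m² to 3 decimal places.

CO₂ absorption bands are partially saturated, so forcing scales with the logarithm of the concentration ratio.
CO₂: 5.35 × ln(566/280) = 5.35 × ln(2.02143) = 5.35 × 0.70381 = 3.7654 W/m².

ΔF = 3.765 W/m²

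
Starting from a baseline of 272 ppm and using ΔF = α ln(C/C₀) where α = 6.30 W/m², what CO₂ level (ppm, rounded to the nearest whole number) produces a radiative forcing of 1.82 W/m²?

C ≈ 363 ppm

Set 6.30 ln(C/272) = 1.82, so ln(C/272) = 1.82/6.30 = 0.28889.
Then C/272 = e^0.28889 = 1.33494, giving C = 272 × 1.33494 = 363.10 ppm.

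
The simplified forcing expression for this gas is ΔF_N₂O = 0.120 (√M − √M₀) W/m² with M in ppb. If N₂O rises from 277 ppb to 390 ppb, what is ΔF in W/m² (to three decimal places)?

N₂O: 0.120 × (√390 − √277) = 0.120 × (19.7484 − 16.6433) = 0.120 × 3.1051 = 0.3726 W/m².

ΔF = 0.373 W/m²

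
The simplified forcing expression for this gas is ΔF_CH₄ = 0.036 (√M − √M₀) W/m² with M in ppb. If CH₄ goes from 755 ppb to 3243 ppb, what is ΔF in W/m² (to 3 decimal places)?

ΔF = 1.061 W/m²

CH₄: 0.036 × (√3243 − √755) = 0.036 × (56.9473 − 27.4773) = 0.036 × 29.4700 = 1.0609 W/m².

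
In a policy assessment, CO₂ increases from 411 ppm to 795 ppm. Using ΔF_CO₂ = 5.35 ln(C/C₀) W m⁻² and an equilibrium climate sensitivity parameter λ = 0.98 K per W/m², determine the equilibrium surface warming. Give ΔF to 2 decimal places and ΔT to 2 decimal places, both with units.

CO₂: 5.35 × ln(795/411) = 5.35 × ln(1.93431) = 5.35 × 0.65975 = 3.5297 W/m².
ΔT = λ ΔF = 0.98 × 3.53 = 3.4594 K.

ΔF = 3.53 W/m²; ΔT = 3.46 K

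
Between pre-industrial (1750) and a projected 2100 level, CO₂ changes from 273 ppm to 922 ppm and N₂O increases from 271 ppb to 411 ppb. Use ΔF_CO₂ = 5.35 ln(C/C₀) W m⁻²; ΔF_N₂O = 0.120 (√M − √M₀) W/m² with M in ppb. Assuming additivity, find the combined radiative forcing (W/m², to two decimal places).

ΔF = 6.97 W/m²

CO₂: 5.35 × ln(922/273) = 5.35 × ln(3.37729) = 5.35 × 1.21707 = 6.5113 W/m².
N₂O: 0.120 × (√411 − √271) = 0.120 × (20.2731 − 16.4621) = 0.120 × 3.8110 = 0.4573 W/m².
Total ΔF = 6.5113 + 0.4573 = 6.9686 W/m².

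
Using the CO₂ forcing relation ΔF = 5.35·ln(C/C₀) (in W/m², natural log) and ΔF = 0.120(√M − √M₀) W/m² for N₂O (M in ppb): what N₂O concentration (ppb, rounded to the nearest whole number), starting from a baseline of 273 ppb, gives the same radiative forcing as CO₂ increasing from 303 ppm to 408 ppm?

M ≈ 887 ppb

CO₂ forcing: 5.35 × ln(408/303) = 5.35 × 0.297534 = 1.59181 W/m².
Set 0.120(√M − √273) = 1.59181: √M = 1.59181/0.120 + √273 = 13.2651 + 16.5227 = 29.7878.
M = (29.7878)² = 887.31 ppb.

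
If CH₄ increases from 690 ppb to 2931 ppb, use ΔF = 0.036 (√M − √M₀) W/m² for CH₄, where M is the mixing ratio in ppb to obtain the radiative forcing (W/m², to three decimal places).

CH₄: 0.036 × (√2931 − √690) = 0.036 × (54.1387 − 26.2679) = 0.036 × 27.8708 = 1.0033 W/m².

ΔF = 1.003 W/m²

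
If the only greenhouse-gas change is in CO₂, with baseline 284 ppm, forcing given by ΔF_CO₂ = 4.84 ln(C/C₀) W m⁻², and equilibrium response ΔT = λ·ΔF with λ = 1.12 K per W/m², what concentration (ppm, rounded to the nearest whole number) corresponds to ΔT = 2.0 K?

Required forcing: ΔF = ΔT/λ = 2.0/1.12 = 1.7857 W/m².
Then ln(C/284) = ΔF/4.84 = 1.7857/4.84 = 0.36895.
So C = 284 × e^0.36895 = 284 × 1.44622 = 410.73 ppm.

C ≈ 411 ppm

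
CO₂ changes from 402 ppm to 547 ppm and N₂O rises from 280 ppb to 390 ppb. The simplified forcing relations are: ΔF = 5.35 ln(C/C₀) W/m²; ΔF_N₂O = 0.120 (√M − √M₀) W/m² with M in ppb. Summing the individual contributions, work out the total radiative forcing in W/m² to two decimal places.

CO₂: 5.35 × ln(547/402) = 5.35 × ln(1.36070) = 5.35 × 0.30800 = 1.6478 W/m².
N₂O: 0.120 × (√390 − √280) = 0.120 × (19.7484 − 16.7332) = 0.120 × 3.0152 = 0.3618 W/m².
Total ΔF = 1.6478 + 0.3618 = 2.0096 W/m².

ΔF = 2.01 W/m²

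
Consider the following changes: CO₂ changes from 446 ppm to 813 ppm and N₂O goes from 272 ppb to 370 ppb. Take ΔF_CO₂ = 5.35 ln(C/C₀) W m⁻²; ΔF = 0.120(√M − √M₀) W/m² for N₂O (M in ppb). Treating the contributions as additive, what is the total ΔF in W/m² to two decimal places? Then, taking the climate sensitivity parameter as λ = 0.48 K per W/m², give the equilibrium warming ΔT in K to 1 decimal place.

CO₂: 5.35 × ln(813/446) = 5.35 × ln(1.82287) = 5.35 × 0.60041 = 3.2122 W/m².
N₂O: 0.120 × (√370 − √272) = 0.120 × (19.2354 − 16.4924) = 0.120 × 2.7430 = 0.3292 W/m².
Total ΔF = 3.2122 + 0.3292 = 3.5414 W/m².
ΔT = λ ΔF = 0.48 × 3.54 = 1.6992 K.

ΔF = 3.54 W/m²; ΔT = 1.7 K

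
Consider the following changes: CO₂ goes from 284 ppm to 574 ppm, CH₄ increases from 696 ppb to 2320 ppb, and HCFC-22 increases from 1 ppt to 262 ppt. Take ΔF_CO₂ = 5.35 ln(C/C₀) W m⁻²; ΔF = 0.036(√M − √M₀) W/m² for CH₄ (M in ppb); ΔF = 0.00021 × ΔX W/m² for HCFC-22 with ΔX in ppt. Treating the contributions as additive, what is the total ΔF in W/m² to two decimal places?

CO₂: 5.35 × ln(574/284) = 5.35 × ln(2.02113) = 5.35 × 0.70366 = 3.7646 W/m².
CH₄: 0.036 × (√2320 − √696) = 0.036 × (48.1664 − 26.3818) = 0.036 × 21.7846 = 0.7842 W/m².
HCFC-22: ΔF = 0.00021 × (262 − 1) = 0.00021 × 261 = 0.0548 W/m².
Total ΔF = 3.7646 + 0.7842 + 0.0548 = 4.6036 W/m².

ΔF = 4.60 W/m²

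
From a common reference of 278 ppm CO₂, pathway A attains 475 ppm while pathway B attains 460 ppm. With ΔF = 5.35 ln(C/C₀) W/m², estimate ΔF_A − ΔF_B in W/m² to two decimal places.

ΔF_A − ΔF_B = 0.17 W/m²

ΔF_A = 5.35 ln(475/278) = 5.35 × 0.53569 = 2.8659 W/m².
ΔF_B = 5.35 ln(460/278) = 5.35 × 0.50361 = 2.6943 W/m².
Difference: 2.8659 − 2.6943 = 0.1716 W/m².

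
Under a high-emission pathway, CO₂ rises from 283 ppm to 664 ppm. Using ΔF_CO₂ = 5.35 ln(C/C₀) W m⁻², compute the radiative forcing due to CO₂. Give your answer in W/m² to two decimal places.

ΔF = 4.56 W/m²

CO₂ absorption bands are partially saturated, so forcing scales with the logarithm of the concentration ratio.
CO₂: 5.35 × ln(664/283) = 5.35 × ln(2.34629) = 5.35 × 0.85284 = 4.5627 W/m².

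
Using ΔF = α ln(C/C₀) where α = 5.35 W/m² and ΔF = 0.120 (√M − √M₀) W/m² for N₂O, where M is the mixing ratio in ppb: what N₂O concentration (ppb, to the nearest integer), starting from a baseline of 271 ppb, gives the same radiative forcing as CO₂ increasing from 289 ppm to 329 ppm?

CO₂ forcing: 5.35 × ln(329/289) = 5.35 × 0.129631 = 0.69353 W/m².
Set 0.120(√M − √271) = 0.69353: √M = 0.69353/0.120 + √271 = 5.7794 + 16.4621 = 22.2415.
M = (22.2415)² = 494.68 ppb.

M ≈ 495 ppb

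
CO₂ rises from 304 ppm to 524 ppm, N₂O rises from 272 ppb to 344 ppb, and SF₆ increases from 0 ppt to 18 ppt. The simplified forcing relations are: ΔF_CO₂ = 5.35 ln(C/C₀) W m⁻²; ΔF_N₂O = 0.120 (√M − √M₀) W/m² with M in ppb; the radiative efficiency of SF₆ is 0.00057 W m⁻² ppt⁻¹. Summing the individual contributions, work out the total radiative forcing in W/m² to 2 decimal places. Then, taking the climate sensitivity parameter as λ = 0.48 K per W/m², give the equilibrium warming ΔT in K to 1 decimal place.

CO₂: 5.35 × ln(524/304) = 5.35 × ln(1.72368) = 5.35 × 0.54446 = 2.9129 W/m².
N₂O: 0.120 × (√344 − √272) = 0.120 × (18.5472 − 16.4924) = 0.120 × 2.0548 = 0.2466 W/m².
SF₆: ΔF = 0.00057 × (18 − 0) = 0.00057 × 18 = 0.0103 W/m².
Total ΔF = 2.9129 + 0.2466 + 0.0103 = 3.1698 W/m².
ΔT = λ ΔF = 0.48 × 3.17 = 1.5216 K.

ΔF = 3.17 W/m²; ΔT = 1.5 K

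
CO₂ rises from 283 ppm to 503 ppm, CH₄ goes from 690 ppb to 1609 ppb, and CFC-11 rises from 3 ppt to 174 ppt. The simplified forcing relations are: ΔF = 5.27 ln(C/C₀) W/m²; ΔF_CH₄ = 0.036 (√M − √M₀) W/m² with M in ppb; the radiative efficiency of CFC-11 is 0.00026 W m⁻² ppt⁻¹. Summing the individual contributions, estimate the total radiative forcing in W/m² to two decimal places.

CO₂: 5.27 × ln(503/283) = 5.27 × ln(1.77739) = 5.27 × 0.57515 = 3.0310 W/m².
CH₄: 0.036 × (√1609 − √690) = 0.036 × (40.1123 − 26.2679) = 0.036 × 13.8444 = 0.4984 W/m².
CFC-11: ΔF = 0.00026 × (174 − 3) = 0.00026 × 171 = 0.0445 W/m².
Total ΔF = 3.0310 + 0.4984 + 0.0445 = 3.5739 W/m².

ΔF = 3.57 W/m²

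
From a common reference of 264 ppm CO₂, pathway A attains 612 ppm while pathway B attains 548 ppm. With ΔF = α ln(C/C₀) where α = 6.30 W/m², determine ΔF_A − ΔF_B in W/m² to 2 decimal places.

ΔF_A − ΔF_B = 0.70 W/m²

ΔF_A = 6.30 ln(612/264) = 6.30 × 0.84078 = 5.2969 W/m².
ΔF_B = 6.30 ln(548/264) = 6.30 × 0.73033 = 4.6011 W/m².
Difference: 5.2969 − 4.6011 = 0.6958 W/m².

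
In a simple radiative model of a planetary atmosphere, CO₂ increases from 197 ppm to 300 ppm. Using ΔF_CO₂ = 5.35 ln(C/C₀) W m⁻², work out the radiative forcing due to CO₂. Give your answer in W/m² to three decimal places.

ΔF = 2.250 W/m²

CO₂: 5.35 × ln(300/197) = 5.35 × ln(1.52284) = 5.35 × 0.42058 = 2.2501 W/m².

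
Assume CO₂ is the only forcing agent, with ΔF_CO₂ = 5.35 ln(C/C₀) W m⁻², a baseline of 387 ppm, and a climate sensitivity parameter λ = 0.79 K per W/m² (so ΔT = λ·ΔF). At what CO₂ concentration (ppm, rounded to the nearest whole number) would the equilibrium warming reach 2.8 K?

C ≈ 751 ppm

Required forcing: ΔF = ΔT/λ = 2.8/0.79 = 3.5443 W/m².
Then ln(C/387) = ΔF/5.35 = 3.5443/5.35 = 0.66249.
So C = 387 × e^0.66249 = 387 × 1.93962 = 750.63 ppm.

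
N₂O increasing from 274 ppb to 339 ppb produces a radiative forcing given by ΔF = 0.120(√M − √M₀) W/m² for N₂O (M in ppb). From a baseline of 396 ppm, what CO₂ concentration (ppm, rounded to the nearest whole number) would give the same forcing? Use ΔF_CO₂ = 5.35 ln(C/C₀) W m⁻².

N₂O forcing: 0.120 × (√339 − √274) = 0.120 × (18.4120 − 16.5529) = 0.120 × 1.8591 = 0.22309 W/m².
Set 5.35 ln(C/396) = 0.22309: ln(C/396) = 0.22309/5.35 = 0.04170, so C = 396 × e^0.04170 = 396 × 1.04258 = 412.86 ppm.

C ≈ 413 ppm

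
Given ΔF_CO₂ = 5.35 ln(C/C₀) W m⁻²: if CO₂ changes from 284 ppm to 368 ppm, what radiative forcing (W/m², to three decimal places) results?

ΔF = 1.386 W/m²

CO₂ absorption bands are partially saturated, so forcing scales with the logarithm of the concentration ratio.
CO₂: 5.35 × ln(368/284) = 5.35 × ln(1.29577) = 5.35 × 0.25911 = 1.3862 W/m².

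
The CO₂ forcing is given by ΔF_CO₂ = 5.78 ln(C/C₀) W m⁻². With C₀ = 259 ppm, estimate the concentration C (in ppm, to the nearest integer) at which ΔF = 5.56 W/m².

Set 5.78 ln(C/259) = 5.56, so ln(C/259) = 5.56/5.78 = 0.96194.
Then C/259 = e^0.96194 = 2.61677, giving C = 259 × 2.61677 = 677.74 ppm.

C ≈ 678 ppm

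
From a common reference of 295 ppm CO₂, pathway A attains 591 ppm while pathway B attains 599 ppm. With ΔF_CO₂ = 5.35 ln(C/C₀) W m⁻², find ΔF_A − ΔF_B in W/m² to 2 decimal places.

ΔF_A = 5.35 ln(591/295) = 5.35 × 0.69484 = 3.7174 W/m².
ΔF_B = 5.35 ln(599/295) = 5.35 × 0.70829 = 3.7894 W/m².
Difference: 3.7174 − 3.7894 = -0.0720 W/m².
(Equivalently, ΔF_A − ΔF_B = 5.35 ln(591/599) = 5.35 × -0.01345 = -0.0720 W/m².)

ΔF_A − ΔF_B = -0.07 W/m²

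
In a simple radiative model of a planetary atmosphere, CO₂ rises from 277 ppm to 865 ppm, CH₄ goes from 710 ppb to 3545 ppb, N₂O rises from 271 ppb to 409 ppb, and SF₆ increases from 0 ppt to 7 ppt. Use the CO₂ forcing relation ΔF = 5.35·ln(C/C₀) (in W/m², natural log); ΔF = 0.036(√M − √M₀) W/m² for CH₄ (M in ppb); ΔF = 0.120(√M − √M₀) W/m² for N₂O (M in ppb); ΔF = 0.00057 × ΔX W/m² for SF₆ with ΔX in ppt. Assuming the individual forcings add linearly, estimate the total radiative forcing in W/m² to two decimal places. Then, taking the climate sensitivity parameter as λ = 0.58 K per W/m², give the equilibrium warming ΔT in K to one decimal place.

CO₂: 5.35 × ln(865/277) = 5.35 × ln(3.12274) = 5.35 × 1.13871 = 6.0921 W/m².
CH₄: 0.036 × (√3545 − √710) = 0.036 × (59.5399 − 26.6458) = 0.036 × 32.8941 = 1.1842 W/m².
N₂O: 0.120 × (√409 − √271) = 0.120 × (20.2237 − 16.4621) = 0.120 × 3.7616 = 0.4514 W/m².
SF₆: ΔF = 0.00057 × (7 − 0) = 0.00057 × 7 = 0.0040 W/m².
Total ΔF = 6.0921 + 1.1842 + 0.4514 + 0.0040 = 7.7317 W/m².
ΔT = λ ΔF = 0.58 × 7.73 = 4.4834 K.

ΔF = 7.73 W/m²; ΔT = 4.5 K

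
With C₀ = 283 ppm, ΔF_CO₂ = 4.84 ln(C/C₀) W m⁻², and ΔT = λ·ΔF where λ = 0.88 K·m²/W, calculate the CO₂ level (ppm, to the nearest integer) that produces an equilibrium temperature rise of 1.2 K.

Required forcing: ΔF = ΔT/λ = 1.2/0.88 = 1.3636 W/m².
Then ln(C/283) = ΔF/4.84 = 1.3636/4.84 = 0.28174.
So C = 283 × e^0.28174 = 283 × 1.32543 = 375.10 ppm.

C ≈ 375 ppm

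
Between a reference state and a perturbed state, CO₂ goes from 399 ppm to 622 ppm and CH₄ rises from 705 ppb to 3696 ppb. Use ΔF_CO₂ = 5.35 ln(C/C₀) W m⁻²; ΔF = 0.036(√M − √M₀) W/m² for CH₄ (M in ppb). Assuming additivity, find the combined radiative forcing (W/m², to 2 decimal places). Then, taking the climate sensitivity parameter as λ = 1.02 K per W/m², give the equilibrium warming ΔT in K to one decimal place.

ΔF = 3.61 W/m²; ΔT = 3.7 K

CO₂: 5.35 × ln(622/399) = 5.35 × ln(1.55890) = 5.35 × 0.44398 = 2.3753 W/m².
CH₄: 0.036 × (√3696 − √705) = 0.036 × (60.7947 − 26.5518) = 0.036 × 34.2429 = 1.2327 W/m².
Total ΔF = 2.3753 + 1.2327 = 3.6080 W/m².
ΔT = λ ΔF = 1.02 × 3.61 = 3.6822 K.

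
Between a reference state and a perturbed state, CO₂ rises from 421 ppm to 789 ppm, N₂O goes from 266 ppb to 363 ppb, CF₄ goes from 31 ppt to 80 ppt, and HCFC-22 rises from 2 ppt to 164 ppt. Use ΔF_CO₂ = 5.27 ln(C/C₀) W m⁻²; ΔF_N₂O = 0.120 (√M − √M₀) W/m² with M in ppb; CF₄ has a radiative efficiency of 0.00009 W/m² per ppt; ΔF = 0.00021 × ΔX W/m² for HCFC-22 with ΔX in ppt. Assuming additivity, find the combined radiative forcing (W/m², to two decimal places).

CO₂: 5.27 × ln(789/421) = 5.27 × ln(1.87411) = 5.27 × 0.62813 = 3.3102 W/m².
N₂O: 0.120 × (√363 − √266) = 0.120 × (19.0526 − 16.3095) = 0.120 × 2.7431 = 0.3292 W/m².
CF₄: ΔF = 0.00009 × (80 − 31) = 0.00009 × 49 = 0.0044 W/m².
HCFC-22: ΔF = 0.00021 × (164 − 2) = 0.00021 × 162 = 0.0340 W/m².
Total ΔF = 3.3102 + 0.3292 + 0.0044 + 0.0340 = 3.6778 W/m².

ΔF = 3.68 W/m²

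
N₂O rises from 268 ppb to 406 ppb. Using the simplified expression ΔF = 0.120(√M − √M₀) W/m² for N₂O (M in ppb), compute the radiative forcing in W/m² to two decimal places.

N₂O: 0.120 × (√406 − √268) = 0.120 × (20.1494 − 16.3707) = 0.120 × 3.7787 = 0.4534 W/m².

ΔF = 0.45 W/m²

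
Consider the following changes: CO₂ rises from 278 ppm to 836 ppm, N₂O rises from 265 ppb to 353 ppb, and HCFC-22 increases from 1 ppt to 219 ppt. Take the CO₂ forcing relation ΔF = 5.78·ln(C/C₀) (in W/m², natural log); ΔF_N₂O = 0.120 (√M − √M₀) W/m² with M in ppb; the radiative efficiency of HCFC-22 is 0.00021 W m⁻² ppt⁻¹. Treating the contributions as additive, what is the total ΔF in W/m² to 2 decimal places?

ΔF = 6.71 W/m²

CO₂: 5.78 × ln(836/278) = 5.78 × ln(3.00719) = 5.78 × 1.10101 = 6.3638 W/m².
N₂O: 0.120 × (√353 − √265) = 0.120 × (18.7883 − 16.2788) = 0.120 × 2.5095 = 0.3011 W/m².
HCFC-22: ΔF = 0.00021 × (219 − 1) = 0.00021 × 218 = 0.0458 W/m².
Total ΔF = 6.3638 + 0.3011 + 0.0458 = 6.7107 W/m².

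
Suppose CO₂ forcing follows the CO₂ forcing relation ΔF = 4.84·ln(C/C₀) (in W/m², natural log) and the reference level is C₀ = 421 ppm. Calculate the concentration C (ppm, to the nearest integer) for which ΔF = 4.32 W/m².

C ≈ 1028 ppm

Set 4.84 ln(C/421) = 4.32, so ln(C/421) = 4.32/4.84 = 0.89256.
Then C/421 = e^0.89256 = 2.44137, giving C = 421 × 2.44137 = 1027.82 ppm.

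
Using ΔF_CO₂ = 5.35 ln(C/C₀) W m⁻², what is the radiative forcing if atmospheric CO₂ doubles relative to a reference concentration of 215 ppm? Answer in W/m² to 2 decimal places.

ΔF = 3.71 W/m²

Because the forcing depends only on the ratio C/C₀, the initial concentration does not enter.
ΔF = 5.35 × ln(2) = 5.35 × 0.69315 = 3.7084 W/m².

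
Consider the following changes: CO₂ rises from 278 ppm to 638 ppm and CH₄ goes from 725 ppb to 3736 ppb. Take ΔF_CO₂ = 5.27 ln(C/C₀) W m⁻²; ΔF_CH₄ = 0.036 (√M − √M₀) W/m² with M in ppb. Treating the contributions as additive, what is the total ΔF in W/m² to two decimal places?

CO₂: 5.27 × ln(638/278) = 5.27 × ln(2.29496) = 5.27 × 0.83072 = 4.3779 W/m².
CH₄: 0.036 × (√3736 − √725) = 0.036 × (61.1228 − 26.9258) = 0.036 × 34.1970 = 1.2311 W/m².
Total ΔF = 4.3779 + 1.2311 = 5.6090 W/m².

ΔF = 5.61 W/m²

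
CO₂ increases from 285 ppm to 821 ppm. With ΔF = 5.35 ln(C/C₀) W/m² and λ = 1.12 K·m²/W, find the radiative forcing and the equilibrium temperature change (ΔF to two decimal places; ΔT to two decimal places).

ΔF = 5.66 W/m²; ΔT = 6.34 K

CO₂: 5.35 × ln(821/285) = 5.35 × ln(2.88070) = 5.35 × 1.05803 = 5.6605 W/m².
ΔT = λ ΔF = 1.12 × 5.66 = 6.3392 K.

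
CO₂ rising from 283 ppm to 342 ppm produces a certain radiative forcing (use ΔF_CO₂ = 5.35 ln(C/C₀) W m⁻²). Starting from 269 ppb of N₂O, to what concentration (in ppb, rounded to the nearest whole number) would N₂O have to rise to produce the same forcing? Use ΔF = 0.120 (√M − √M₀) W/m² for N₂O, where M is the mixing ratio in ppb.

CO₂ forcing: 5.35 × ln(342/283) = 5.35 × 0.189364 = 1.01310 W/m².
Set 0.120(√M − √269) = 1.01310: √M = 1.01310/0.120 + √269 = 8.4425 + 16.4012 = 24.8437.
M = (24.8437)² = 617.21 ppb.

M ≈ 617 ppb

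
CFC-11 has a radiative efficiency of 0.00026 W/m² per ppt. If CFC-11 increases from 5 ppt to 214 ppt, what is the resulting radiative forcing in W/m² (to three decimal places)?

ΔF = 0.054 W/m²

CFC-11: ΔF = 0.00026 × (214 − 5) = 0.00026 × 209 = 0.0543 W/m².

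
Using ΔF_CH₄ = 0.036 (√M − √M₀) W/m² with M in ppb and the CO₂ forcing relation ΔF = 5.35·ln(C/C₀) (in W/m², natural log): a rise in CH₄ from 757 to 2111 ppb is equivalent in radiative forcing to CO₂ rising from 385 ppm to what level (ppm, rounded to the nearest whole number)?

CH₄ forcing: 0.036 × (√2111 − √757) = 0.036 × (45.9456 − 27.5136) = 0.036 × 18.4320 = 0.66355 W/m².
Set 5.35 ln(C/385) = 0.66355: ln(C/385) = 0.66355/5.35 = 0.12403, so C = 385 × e^0.12403 = 385 × 1.13205 = 435.84 ppm.

C ≈ 436 ppm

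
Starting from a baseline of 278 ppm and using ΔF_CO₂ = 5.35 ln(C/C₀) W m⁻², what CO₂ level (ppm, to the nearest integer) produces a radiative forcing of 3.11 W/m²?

Set 5.35 ln(C/278) = 3.11, so ln(C/278) = 3.11/5.35 = 0.58131.
Then C/278 = e^0.58131 = 1.78838, giving C = 278 × 1.78838 = 497.17 ppm.

C ≈ 497 ppm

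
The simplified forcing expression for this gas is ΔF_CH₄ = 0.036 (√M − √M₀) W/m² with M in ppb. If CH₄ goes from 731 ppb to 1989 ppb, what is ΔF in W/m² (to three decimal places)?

CH₄: 0.036 × (√1989 − √731) = 0.036 × (44.5982 − 27.0370) = 0.036 × 17.5612 = 0.6322 W/m².

ΔF = 0.632 W/m²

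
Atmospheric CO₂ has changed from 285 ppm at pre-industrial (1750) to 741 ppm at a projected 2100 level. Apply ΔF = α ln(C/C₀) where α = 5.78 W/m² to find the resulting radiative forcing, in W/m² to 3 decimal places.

ΔF = 5.523 W/m²

CO₂: 5.78 × ln(741/285) = 5.78 × ln(2.60000) = 5.78 × 0.95551 = 5.5228 W/m².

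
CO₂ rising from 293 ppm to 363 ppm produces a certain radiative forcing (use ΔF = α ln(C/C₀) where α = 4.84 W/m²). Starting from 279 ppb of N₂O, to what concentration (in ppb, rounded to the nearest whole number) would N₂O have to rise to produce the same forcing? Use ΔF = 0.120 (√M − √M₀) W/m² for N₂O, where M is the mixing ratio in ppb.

CO₂ forcing: 4.84 × ln(363/293) = 4.84 × 0.214230 = 1.03687 W/m².
Set 0.120(√M − √279) = 1.03687: √M = 1.03687/0.120 + √279 = 8.6406 + 16.7033 = 25.3439.
M = (25.3439)² = 642.31 ppb.

M ≈ 642 ppb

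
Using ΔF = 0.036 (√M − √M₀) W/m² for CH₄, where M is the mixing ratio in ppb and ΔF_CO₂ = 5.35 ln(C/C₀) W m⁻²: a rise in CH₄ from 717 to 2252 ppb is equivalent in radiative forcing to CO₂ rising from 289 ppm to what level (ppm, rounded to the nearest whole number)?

CH₄ forcing: 0.036 × (√2252 − √717) = 0.036 × (47.4552 − 26.7769) = 0.036 × 20.6783 = 0.74442 W/m².
Set 5.35 ln(C/289) = 0.74442: ln(C/289) = 0.74442/5.35 = 0.13914, so C = 289 × e^0.13914 = 289 × 1.14928 = 332.14 ppm.

C ≈ 332 ppm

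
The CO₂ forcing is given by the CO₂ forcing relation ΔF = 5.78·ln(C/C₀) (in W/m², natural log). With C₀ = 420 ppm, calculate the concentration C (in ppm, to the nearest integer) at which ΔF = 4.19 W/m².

Set 5.78 ln(C/420) = 4.19, so ln(C/420) = 4.19/5.78 = 0.72491.
Then C/420 = e^0.72491 = 2.06455, giving C = 420 × 2.06455 = 867.11 ppm.

C ≈ 867 ppm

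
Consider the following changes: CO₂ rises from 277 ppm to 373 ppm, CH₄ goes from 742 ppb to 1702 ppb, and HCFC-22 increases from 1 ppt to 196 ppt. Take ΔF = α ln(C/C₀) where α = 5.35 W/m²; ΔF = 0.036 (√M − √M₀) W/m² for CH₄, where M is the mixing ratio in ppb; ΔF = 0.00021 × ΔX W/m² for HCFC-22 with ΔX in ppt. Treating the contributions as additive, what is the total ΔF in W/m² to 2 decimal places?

CO₂: 5.35 × ln(373/277) = 5.35 × ln(1.34657) = 5.35 × 0.29756 = 1.5919 W/m².
CH₄: 0.036 × (√1702 − √742) = 0.036 × (41.2553 − 27.2397) = 0.036 × 14.0156 = 0.5046 W/m².
HCFC-22: ΔF = 0.00021 × (196 − 1) = 0.00021 × 195 = 0.0410 W/m².
Total ΔF = 1.5919 + 0.5046 + 0.0410 = 2.1375 W/m².

ΔF = 2.14 W/m²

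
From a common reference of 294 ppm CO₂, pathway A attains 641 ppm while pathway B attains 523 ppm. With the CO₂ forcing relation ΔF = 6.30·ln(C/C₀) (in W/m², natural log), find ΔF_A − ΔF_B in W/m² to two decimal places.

ΔF_A = 6.30 ln(641/294) = 6.30 × 0.77945 = 4.9105 W/m².
ΔF_B = 6.30 ln(523/294) = 6.30 × 0.57600 = 3.6288 W/m².
Difference: 4.9105 − 3.6288 = 1.2817 W/m².

ΔF_A − ΔF_B = 1.28 W/m²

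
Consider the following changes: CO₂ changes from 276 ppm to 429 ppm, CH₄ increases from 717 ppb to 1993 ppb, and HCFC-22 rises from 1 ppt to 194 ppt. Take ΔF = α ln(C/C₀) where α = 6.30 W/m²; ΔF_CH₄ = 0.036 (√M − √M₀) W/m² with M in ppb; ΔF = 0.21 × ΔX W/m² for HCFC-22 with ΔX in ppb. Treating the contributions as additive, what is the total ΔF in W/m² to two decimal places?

CO₂: 6.30 × ln(429/276) = 6.30 × ln(1.55435) = 6.30 × 0.44106 = 2.7787 W/m².
CH₄: 0.036 × (√1993 − √717) = 0.036 × (44.6430 − 26.7769) = 0.036 × 17.8661 = 0.6432 W/m².
HCFC-22: Δ = 194 − 1 = 193 ppt = 0.193 ppb; ΔF = 0.21 × 0.193 = 0.0405 W/m².
Total ΔF = 2.7787 + 0.6432 + 0.0405 = 3.4624 W/m².

ΔF = 3.46 W/m²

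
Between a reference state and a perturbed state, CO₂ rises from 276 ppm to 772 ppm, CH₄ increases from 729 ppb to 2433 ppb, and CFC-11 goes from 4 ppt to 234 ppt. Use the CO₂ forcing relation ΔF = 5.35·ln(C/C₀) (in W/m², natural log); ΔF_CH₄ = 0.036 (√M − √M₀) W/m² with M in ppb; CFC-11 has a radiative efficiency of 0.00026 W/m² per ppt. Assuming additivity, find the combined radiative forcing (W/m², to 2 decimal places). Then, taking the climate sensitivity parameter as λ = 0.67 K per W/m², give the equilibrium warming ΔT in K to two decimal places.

CO₂: 5.35 × ln(772/276) = 5.35 × ln(2.79710) = 5.35 × 1.02858 = 5.5029 W/m².
CH₄: 0.036 × (√2433 − √729) = 0.036 × (49.3254 − 27.0000) = 0.036 × 22.3254 = 0.8037 W/m².
CFC-11: ΔF = 0.00026 × (234 − 4) = 0.00026 × 230 = 0.0598 W/m².
Total ΔF = 5.5029 + 0.8037 + 0.0598 = 6.3664 W/m².
ΔT = λ ΔF = 0.67 × 6.37 = 4.2679 K.

ΔF = 6.37 W/m²; ΔT = 4.27 K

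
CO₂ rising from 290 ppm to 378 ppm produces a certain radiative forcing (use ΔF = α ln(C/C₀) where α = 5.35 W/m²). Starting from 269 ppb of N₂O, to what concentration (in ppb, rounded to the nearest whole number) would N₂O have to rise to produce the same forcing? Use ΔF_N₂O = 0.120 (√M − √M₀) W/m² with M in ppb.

CO₂ forcing: 5.35 × ln(378/290) = 5.35 × 0.265013 = 1.41782 W/m².
Set 0.120(√M − √269) = 1.41782: √M = 1.41782/0.120 + √269 = 11.8152 + 16.4012 = 28.2164.
M = (28.2164)² = 796.17 ppb.

M ≈ 796 ppb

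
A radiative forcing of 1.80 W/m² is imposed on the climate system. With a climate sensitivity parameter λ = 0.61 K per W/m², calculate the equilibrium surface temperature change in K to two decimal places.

ΔT = 1.10 K

ΔT = λ ΔF = 0.61 × 1.80 = 1.0980 K.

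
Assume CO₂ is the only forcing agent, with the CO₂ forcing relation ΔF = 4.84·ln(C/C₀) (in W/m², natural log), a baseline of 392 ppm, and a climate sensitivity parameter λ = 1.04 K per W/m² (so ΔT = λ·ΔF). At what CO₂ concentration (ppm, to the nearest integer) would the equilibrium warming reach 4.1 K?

Required forcing: ΔF = ΔT/λ = 4.1/1.04 = 3.9423 W/m².
Then ln(C/392) = ΔF/4.84 = 3.9423/4.84 = 0.81452.
So C = 392 × e^0.81452 = 392 × 2.25809 = 885.17 ppm.

C ≈ 885 ppm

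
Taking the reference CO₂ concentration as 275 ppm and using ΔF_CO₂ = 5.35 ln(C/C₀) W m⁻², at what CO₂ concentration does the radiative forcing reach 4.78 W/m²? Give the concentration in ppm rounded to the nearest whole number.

C ≈ 672 ppm

Set 5.35 ln(C/275) = 4.78, so ln(C/275) = 4.78/5.35 = 0.89346.
Then C/275 = e^0.89346 = 2.44357, giving C = 275 × 2.44357 = 671.98 ppm.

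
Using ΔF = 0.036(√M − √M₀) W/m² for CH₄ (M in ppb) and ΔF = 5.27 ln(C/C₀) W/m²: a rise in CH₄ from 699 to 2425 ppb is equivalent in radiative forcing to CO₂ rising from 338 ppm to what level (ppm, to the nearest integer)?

C ≈ 395 ppm

CH₄ forcing: 0.036 × (√2425 − √699) = 0.036 × (49.2443 − 26.4386) = 0.036 × 22.8057 = 0.82101 W/m².
Set 5.27 ln(C/338) = 0.82101: ln(C/338) = 0.82101/5.27 = 0.15579, so C = 338 × e^0.15579 = 338 × 1.16858 = 394.98 ppm.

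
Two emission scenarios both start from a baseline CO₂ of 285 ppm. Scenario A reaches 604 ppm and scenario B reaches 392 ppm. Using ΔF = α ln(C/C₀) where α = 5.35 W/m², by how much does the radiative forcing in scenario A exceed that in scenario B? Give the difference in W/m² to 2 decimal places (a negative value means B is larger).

ΔF_A − ΔF_B = 2.31 W/m²

ΔF_A = 5.35 ln(604/285) = 5.35 × 0.75109 = 4.0183 W/m².
ΔF_B = 5.35 ln(392/285) = 5.35 × 0.31877 = 1.7054 W/m².
Difference: 4.0183 − 1.7054 = 2.3129 W/m².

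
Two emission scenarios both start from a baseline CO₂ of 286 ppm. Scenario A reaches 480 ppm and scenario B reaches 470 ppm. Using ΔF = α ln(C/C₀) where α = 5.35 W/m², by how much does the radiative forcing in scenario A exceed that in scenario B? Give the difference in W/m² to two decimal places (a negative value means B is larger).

ΔF_A = 5.35 ln(480/286) = 5.35 × 0.51779 = 2.7702 W/m².
ΔF_B = 5.35 ln(470/286) = 5.35 × 0.49674 = 2.6576 W/m².
Difference: 2.7702 − 2.6576 = 0.1126 W/m².
(Equivalently, ΔF_A − ΔF_B = 5.35 ln(480/470) = 5.35 × 0.02105 = 0.1126 W/m².)

ΔF_A − ΔF_B = 0.11 W/m²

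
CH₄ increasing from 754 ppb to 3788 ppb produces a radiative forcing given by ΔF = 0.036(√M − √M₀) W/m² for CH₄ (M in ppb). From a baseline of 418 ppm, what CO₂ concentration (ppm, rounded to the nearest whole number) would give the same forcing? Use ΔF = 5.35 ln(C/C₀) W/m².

C ≈ 526 ppm

CH₄ forcing: 0.036 × (√3788 − √754) = 0.036 × (61.5467 − 27.4591) = 0.036 × 34.0876 = 1.22715 W/m².
Set 5.35 ln(C/418) = 1.22715: ln(C/418) = 1.22715/5.35 = 0.22937, so C = 418 × e^0.22937 = 418 × 1.25781 = 525.76 ppm.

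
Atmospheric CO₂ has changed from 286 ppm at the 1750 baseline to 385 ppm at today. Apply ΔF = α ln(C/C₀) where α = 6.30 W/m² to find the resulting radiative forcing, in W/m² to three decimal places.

CO₂ absorption bands are partially saturated, so forcing scales with the logarithm of the concentration ratio.
CO₂: 6.30 × ln(385/286) = 6.30 × ln(1.34615) = 6.30 × 0.29725 = 1.8727 W/m².

ΔF = 1.873 W/m²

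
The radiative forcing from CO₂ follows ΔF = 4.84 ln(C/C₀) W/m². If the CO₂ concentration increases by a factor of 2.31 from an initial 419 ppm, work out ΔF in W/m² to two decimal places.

ΔF = 4.84 × ln(2.31) = 4.84 × 0.83725 = 4.0523 W/m².

ΔF = 4.05 W/m²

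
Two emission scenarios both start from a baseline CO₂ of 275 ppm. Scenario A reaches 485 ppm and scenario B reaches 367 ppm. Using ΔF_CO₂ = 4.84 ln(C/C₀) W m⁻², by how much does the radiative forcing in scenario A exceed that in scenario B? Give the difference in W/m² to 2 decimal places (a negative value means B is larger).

ΔF_A − ΔF_B = 1.35 W/m²

ΔF_A = 4.84 ln(485/275) = 4.84 × 0.56738 = 2.7461 W/m².
ΔF_B = 4.84 ln(367/275) = 4.84 × 0.28859 = 1.3968 W/m².
Difference: 2.7461 − 1.3968 = 1.3493 W/m².
(Equivalently, ΔF_A − ΔF_B = 4.84 ln(485/367) = 4.84 × 0.27879 = 1.3493 W/m².)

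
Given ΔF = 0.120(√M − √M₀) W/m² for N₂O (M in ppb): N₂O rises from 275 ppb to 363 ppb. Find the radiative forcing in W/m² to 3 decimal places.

N₂O: 0.120 × (√363 − √275) = 0.120 × (19.0526 − 16.5831) = 0.120 × 2.4695 = 0.2963 W/m².

ΔF = 0.296 W/m²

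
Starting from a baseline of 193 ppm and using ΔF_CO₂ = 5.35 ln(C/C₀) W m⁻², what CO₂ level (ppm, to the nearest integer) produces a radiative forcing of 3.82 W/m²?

Set 5.35 ln(C/193) = 3.82, so ln(C/193) = 3.82/5.35 = 0.71402.
Then C/193 = e^0.71402 = 2.04218, giving C = 193 × 2.04218 = 394.14 ppm.

C ≈ 394 ppm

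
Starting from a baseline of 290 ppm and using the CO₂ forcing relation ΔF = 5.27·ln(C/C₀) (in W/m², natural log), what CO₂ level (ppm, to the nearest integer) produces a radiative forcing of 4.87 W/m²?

C ≈ 731 ppm

Set 5.27 ln(C/290) = 4.87, so ln(C/290) = 4.87/5.27 = 0.92410.
Then C/290 = e^0.92410 = 2.51960, giving C = 290 × 2.51960 = 730.68 ppm.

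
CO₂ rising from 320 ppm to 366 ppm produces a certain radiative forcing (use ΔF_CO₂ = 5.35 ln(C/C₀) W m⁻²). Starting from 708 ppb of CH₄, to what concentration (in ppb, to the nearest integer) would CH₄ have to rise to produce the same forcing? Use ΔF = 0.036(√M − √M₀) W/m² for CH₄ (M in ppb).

M ≈ 2169 ppb

CO₂ forcing: 5.35 × ln(366/320) = 5.35 × 0.134312 = 0.71857 W/m².
Set 0.036(√M − √708) = 0.71857: √M = 0.71857/0.036 + √708 = 19.9603 + 26.6083 = 46.5686.
M = (46.5686)² = 2168.63 ppb.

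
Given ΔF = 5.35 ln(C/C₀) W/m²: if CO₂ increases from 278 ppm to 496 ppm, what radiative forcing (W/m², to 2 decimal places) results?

ΔF = 3.10 W/m²

CO₂: 5.35 × ln(496/278) = 5.35 × ln(1.78417) = 5.35 × 0.57895 = 3.0974 W/m².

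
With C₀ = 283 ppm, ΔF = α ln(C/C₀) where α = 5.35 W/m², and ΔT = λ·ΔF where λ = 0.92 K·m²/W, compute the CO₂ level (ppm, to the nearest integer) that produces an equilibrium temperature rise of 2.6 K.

C ≈ 480 ppm

Required forcing: ΔF = ΔT/λ = 2.6/0.92 = 2.8261 W/m².
Then ln(C/283) = ΔF/5.35 = 2.8261/5.35 = 0.52824.
So C = 283 × e^0.52824 = 283 × 1.69594 = 479.95 ppm.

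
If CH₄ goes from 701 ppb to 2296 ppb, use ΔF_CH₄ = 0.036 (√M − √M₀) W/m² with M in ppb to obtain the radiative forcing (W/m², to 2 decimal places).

ΔF = 0.77 W/m²

CH₄: 0.036 × (√2296 − √701) = 0.036 × (47.9166 − 26.4764) = 0.036 × 21.4402 = 0.7718 W/m².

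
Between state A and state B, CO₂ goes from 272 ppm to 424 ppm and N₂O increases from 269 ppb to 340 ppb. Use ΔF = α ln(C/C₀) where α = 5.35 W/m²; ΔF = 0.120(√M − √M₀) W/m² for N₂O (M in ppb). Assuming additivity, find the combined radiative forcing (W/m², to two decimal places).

ΔF = 2.62 W/m²

CO₂: 5.35 × ln(424/272) = 5.35 × ln(1.55882) = 5.35 × 0.44393 = 2.3750 W/m².
N₂O: 0.120 × (√340 − √269) = 0.120 × (18.4391 − 16.4012) = 0.120 × 2.0379 = 0.2445 W/m².
Total ΔF = 2.3750 + 0.2445 = 2.6195 W/m².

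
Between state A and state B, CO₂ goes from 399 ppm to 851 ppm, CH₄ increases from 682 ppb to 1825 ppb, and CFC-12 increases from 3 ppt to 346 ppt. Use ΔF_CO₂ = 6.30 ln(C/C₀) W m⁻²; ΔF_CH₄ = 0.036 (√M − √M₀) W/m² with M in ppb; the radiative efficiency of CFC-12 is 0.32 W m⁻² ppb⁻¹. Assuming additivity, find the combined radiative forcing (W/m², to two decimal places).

ΔF = 5.48 W/m²

CO₂: 6.30 × ln(851/399) = 6.30 × ln(2.13283) = 6.30 × 0.75745 = 4.7719 W/m².
CH₄: 0.036 × (√1825 − √682) = 0.036 × (42.7200 − 26.1151) = 0.036 × 16.6049 = 0.5978 W/m².
CFC-12: Δ = 346 − 3 = 343 ppt = 0.343 ppb; ΔF = 0.32 × 0.343 = 0.1098 W/m².
Total ΔF = 4.7719 + 0.5978 + 0.1098 = 5.4795 W/m².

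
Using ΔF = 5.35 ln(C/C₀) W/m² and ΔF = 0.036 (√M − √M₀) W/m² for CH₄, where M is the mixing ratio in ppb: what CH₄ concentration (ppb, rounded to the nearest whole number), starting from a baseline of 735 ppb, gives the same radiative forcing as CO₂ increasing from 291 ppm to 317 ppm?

M ≈ 1586 ppb

CO₂ forcing: 5.35 × ln(317/291) = 5.35 × 0.085579 = 0.45785 W/m².
Set 0.036(√M − √735) = 0.45785: √M = 0.45785/0.036 + √735 = 12.7181 + 27.1109 = 39.8290.
M = (39.8290)² = 1586.35 ppb.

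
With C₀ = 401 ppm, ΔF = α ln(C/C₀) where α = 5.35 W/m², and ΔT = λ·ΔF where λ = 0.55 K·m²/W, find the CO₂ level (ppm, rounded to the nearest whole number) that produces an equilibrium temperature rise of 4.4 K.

Required forcing: ΔF = ΔT/λ = 4.4/0.55 = 8.0000 W/m².
Then ln(C/401) = ΔF/5.35 = 8.0000/5.35 = 1.49533.
So C = 401 × e^1.49533 = 401 × 4.46081 = 1788.78 ppm.

C ≈ 1789 ppm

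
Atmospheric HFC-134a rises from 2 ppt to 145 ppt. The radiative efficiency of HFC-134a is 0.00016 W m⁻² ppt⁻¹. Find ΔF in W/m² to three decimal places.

ΔF = 0.023 W/m²

HFC-134a: ΔF = 0.00016 × (145 − 2) = 0.00016 × 143 = 0.0229 W/m².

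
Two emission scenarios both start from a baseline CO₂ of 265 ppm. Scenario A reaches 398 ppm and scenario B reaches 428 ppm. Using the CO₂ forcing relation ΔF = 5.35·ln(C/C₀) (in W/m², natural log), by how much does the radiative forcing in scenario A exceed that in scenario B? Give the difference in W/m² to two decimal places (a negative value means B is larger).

ΔF_A = 5.35 ln(398/265) = 5.35 × 0.40672 = 2.1760 W/m².
ΔF_B = 5.35 ln(428/265) = 5.35 × 0.47939 = 2.5647 W/m².
Difference: 2.1760 − 2.5647 = -0.3887 W/m².

ΔF_A − ΔF_B = -0.39 W/m²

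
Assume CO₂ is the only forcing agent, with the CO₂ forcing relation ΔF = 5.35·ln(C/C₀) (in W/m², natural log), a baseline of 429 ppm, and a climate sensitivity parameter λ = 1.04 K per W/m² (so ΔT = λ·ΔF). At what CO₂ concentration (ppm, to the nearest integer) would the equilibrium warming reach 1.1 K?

C ≈ 523 ppm

Required forcing: ΔF = ΔT/λ = 1.1/1.04 = 1.0577 W/m².
Then ln(C/429) = ΔF/5.35 = 1.0577/5.35 = 0.19770.
So C = 429 × e^0.19770 = 429 × 1.21860 = 522.78 ppm.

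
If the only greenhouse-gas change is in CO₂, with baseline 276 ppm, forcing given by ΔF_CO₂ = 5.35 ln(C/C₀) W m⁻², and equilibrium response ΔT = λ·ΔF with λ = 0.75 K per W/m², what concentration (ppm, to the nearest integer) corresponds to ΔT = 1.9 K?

Required forcing: ΔF = ΔT/λ = 1.9/0.75 = 2.5333 W/m².
Then ln(C/276) = ΔF/5.35 = 2.5333/5.35 = 0.47351.
So C = 276 × e^0.47351 = 276 × 1.60562 = 443.15 ppm.

C ≈ 443 ppm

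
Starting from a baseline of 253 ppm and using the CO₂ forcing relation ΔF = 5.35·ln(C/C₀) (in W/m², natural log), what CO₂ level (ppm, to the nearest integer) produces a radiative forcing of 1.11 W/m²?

C ≈ 311 ppm

Set 5.35 ln(C/253) = 1.11, so ln(C/253) = 1.11/5.35 = 0.20748.
Then C/253 = e^0.20748 = 1.23057, giving C = 253 × 1.23057 = 311.33 ppm.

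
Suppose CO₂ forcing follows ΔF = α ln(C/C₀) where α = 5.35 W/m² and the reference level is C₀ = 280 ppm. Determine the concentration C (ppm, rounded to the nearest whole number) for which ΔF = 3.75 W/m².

C ≈ 564 ppm

Set 5.35 ln(C/280) = 3.75, so ln(C/280) = 3.75/5.35 = 0.70093.
Then C/280 = e^0.70093 = 2.01563, giving C = 280 × 2.01563 = 564.38 ppm.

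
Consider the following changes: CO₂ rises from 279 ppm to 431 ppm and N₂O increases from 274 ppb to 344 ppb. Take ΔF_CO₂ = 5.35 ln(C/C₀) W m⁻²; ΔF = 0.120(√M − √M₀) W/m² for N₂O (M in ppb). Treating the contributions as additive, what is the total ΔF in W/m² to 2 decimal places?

CO₂: 5.35 × ln(431/279) = 5.35 × ln(1.54480) = 5.35 × 0.43489 = 2.3267 W/m².
N₂O: 0.120 × (√344 − √274) = 0.120 × (18.5472 − 16.5529) = 0.120 × 1.9943 = 0.2393 W/m².
Total ΔF = 2.3267 + 0.2393 = 2.5660 W/m².

ΔF = 2.57 W/m²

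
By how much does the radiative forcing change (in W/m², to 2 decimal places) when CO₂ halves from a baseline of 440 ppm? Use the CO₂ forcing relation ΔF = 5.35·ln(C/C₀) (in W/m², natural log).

ΔF = 5.35 × ln(0.5) = 5.35 × -0.69315 = -3.7084 W/m².

ΔF = -3.71 W/m²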